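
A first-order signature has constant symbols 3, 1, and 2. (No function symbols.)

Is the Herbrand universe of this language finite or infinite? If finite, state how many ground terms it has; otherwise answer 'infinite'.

There are no function symbols, so every ground term is one of the 3 constants.
The Herbrand universe is {3, 1, 2}, which is finite with 3 elements.

3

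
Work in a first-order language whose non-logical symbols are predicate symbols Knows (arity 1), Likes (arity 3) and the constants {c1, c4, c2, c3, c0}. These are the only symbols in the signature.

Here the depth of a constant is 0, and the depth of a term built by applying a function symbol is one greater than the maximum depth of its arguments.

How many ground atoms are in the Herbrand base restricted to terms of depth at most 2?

First count ground terms of depth ≤ 2.
With no function symbols every ground term is a constant, so there are exactly 5 ground terms at every depth bound.
N_0 = 5
N_1 = 5
N_2 = 5
So |H| = 5.
A ground atom is a predicate applied to a tuple of terms from H, so the count is the sum over predicates of |H|^arity:
  Knows: 5;  Likes: 5^3 = 125
Total ground atoms: 5 + 125 = 130.

130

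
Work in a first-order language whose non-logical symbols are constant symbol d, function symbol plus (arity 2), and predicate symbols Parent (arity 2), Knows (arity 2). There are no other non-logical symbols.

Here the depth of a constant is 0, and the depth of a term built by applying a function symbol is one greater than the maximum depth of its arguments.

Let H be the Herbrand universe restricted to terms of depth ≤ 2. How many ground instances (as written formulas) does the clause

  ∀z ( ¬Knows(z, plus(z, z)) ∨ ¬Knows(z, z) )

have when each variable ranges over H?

Ground terms of depth ≤ 2:
  Write N_k for the number of ground terms of depth ≤ k. A term of depth ≤ k is either a constant or a function symbol applied to arguments of depth ≤ k−1, so N_k = 1 + N_{k-1}^2.
  N_0 = 1
  N_1 = 1 + 1^2 = 2
  N_2 = 1 + 2^2 = 5
So there are 5 ground terms available for substitution.
The clause has 1 distinct variable (z), which appears in the body. In the free term algebra distinct substitutions yield syntactically distinct ground instances.
Number of ground instances = 5.

5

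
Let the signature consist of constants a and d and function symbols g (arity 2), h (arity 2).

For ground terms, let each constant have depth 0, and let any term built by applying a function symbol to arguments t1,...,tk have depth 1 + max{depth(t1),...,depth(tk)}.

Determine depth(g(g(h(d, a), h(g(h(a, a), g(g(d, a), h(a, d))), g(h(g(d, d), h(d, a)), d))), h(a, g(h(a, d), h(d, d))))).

depth(h(d, a)) = 1 + max(0, 0) = 1
depth(h(a, a)) = 1 + max(0, 0) = 1
depth(g(d, a)) = 1 + max(0, 0) = 1
depth(h(a, d)) = 1 + max(0, 0) = 1
depth(g(g(d, a), h(a, d))) = 1 + max(1, 1) = 2
depth(g(h(a, a), g(g(d, a), h(a, d)))) = 1 + max(1, 2) = 3
depth(g(d, d)) = 1 + max(0, 0) = 1
depth(h(g(d, d), h(d, a))) = 1 + max(1, 1) = 2
depth(g(h(g(d, d), h(d, a)), d)) = 1 + max(2, 0) = 3
depth(h(g(h(a, a), g(g(d, a), h(a, d))), g(h(g(d, d), h(d, a)), d))) = 1 + max(3, 3) = 4
depth(g(h(d, a), h(g(h(a, a), g(g(d, a), h(a, d))), g(h(g(d, d), h(d, a)), d)))) = 1 + max(1, 4) = 5
depth(h(d, d)) = 1 + max(0, 0) = 1
depth(g(h(a, d), h(d, d))) = 1 + max(1, 1) = 2
depth(h(a, g(h(a, d), h(d, d)))) = 1 + max(0, 2) = 3
depth(g(g(h(d, a), h(g(h(a, a), g(g(d, a), h(a, d))), g(h(g(d, d), h(d, a)), d))), h(a, g(h(a, d), h(d, d))))) = 1 + max(5, 3) = 6

6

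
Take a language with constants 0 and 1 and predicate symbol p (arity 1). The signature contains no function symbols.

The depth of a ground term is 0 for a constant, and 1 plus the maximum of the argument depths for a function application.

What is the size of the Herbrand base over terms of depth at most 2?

First count ground terms of depth ≤ 2.
With no function symbols every ground term is a constant, so there are exactly 2 ground terms at every depth bound.
N_0 = 2
N_1 = 2
N_2 = 2
So |H| = 2.
A ground atom is a predicate applied to a tuple of terms from H, so the count is the sum over predicates of |H|^arity:
  p: 2
Total ground atoms: 2.

2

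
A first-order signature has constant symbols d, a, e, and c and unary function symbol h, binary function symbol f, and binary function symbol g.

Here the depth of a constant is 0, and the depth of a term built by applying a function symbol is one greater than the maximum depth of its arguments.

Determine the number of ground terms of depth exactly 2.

If N_k denotes the number of depth-≤k ground terms, the 4 constants give N_0 = 4, and each function symbol of arity r contributes N_{k-1}^r new terms at level k: N_k = 4 + N_{k-1} + N_{k-1}^2 + N_{k-1}^2.
N_0 = 4
N_1 = 4 + 4 + 4^2 + 4^2 = 40
N_2 = 4 + 40 + 40^2 + 40^2 = 3244
Terms of depth exactly 2: N_2 − N_1 = 3244 − 40 = 3204.

3204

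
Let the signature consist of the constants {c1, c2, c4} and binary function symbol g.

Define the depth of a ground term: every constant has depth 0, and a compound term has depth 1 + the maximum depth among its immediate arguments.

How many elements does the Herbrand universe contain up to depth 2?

147

Write N_k for the number of ground terms of depth ≤ k. A term of depth ≤ k is either a constant or a function symbol applied to arguments of depth ≤ k−1, so N_k = 3 + N_{k-1}^2.
N_0 = 3
N_1 = 3 + 3^2 = 12
N_2 = 3 + 12^2 = 147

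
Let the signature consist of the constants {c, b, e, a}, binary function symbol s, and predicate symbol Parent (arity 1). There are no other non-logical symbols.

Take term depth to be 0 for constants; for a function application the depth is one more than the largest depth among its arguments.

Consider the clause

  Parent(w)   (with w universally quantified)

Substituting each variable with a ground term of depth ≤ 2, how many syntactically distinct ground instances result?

Ground terms of depth ≤ 2:
  Let N_k count ground terms of depth at most k. Each non-constant term of depth ≤ k is some function symbol applied to depth-≤(k−1) arguments, giving N_k = 4 + N_{k-1}^2.
  N_0 = 4
  N_1 = 4 + 4^2 = 20
  N_2 = 4 + 20^2 = 404
So there are 404 ground terms available for substitution.
The variable w ranges independently over the available ground terms, and distinct assignments produce distinct instances.
Number of ground instances = 404.

404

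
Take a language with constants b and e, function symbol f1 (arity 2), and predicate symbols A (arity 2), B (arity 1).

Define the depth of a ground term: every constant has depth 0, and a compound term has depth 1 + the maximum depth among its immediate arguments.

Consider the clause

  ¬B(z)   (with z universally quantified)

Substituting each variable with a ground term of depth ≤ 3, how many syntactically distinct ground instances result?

Ground terms of depth ≤ 3:
  Let N_k = |{terms of depth ≤ k}|. Then N_0 = 2 and N_k = 2 + N_{k-1}^2 for k ≥ 1 (one summand per function symbol, arity giving the exponent).
  N_0 = 2
  N_1 = 2 + 2^2 = 6
  N_2 = 2 + 6^2 = 38
  N_3 = 2 + 38^2 = 1446
So there are 1446 ground terms available for substitution.
The body mentions the single quantified variable z; since ground terms form a free algebra, no two substitutions collapse to the same formula.
Number of ground instances = 1446.

1446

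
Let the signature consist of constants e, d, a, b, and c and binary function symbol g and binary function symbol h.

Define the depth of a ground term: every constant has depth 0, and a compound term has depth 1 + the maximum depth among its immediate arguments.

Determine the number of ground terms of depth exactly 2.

Count level by level. With function symbols g/2, h/2, the terms of depth ≤ k are the 5 constants together with each function applied to depth-≤(k−1) tuples, so N_k = 5 + N_{k-1}^2 + N_{k-1}^2.
N_0 = 5
N_1 = 5 + 5^2 + 5^2 = 55
N_2 = 5 + 55^2 + 55^2 = 6055
Terms of depth exactly 2: N_2 − N_1 = 6055 − 55 = 6000.

6000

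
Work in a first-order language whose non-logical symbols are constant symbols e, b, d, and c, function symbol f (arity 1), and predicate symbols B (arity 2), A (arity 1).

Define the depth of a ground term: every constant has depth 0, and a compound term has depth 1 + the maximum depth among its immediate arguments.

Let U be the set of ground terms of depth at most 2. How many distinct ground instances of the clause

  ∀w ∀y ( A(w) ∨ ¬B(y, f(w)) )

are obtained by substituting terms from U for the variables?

144

Ground terms of depth ≤ 2:
  Write N_k for the number of ground terms of depth ≤ k. A term of depth ≤ k is either a constant or a function symbol applied to arguments of depth ≤ k−1, so N_k = 4 + N_{k-1}.
  N_0 = 4
  N_1 = 4 + 4 = 8
  N_2 = 4 + 8 = 12
So there are 12 ground terms available for substitution.
There are 2 variables to instantiate (w, y), each occurring in at least one literal, so different choices give different ground instances.
Number of ground instances = 12^2 = 144.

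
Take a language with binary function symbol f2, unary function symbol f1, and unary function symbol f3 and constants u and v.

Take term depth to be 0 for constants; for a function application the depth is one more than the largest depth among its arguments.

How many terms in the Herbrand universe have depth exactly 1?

Let N_k count ground terms of depth at most k. Each non-constant term of depth ≤ k is some function symbol applied to depth-≤(k−1) arguments, giving N_k = 2 + N_{k-1}^2 + N_{k-1} + N_{k-1}.
N_0 = 2
N_1 = 2 + 2^2 + 2 + 2 = 10
Terms of depth exactly 1: N_1 − N_0 = 10 − 2 = 8.

8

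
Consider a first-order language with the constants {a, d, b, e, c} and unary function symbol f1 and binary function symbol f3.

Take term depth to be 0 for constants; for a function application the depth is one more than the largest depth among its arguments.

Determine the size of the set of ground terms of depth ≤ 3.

1601495

If N_k denotes the number of depth-≤k ground terms, the 5 constants give N_0 = 5, and each function symbol of arity r contributes N_{k-1}^r new terms at level k: N_k = 5 + N_{k-1} + N_{k-1}^2.
N_0 = 5
N_1 = 5 + 5 + 5^2 = 35
N_2 = 5 + 35 + 35^2 = 1265
N_3 = 5 + 1265 + 1265^2 = 1601495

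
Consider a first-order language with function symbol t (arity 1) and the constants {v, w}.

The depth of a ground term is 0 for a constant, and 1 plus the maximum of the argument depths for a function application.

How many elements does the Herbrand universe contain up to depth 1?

4

Let N_k count ground terms of depth at most k. Each non-constant term of depth ≤ k is some function symbol applied to depth-≤(k−1) arguments, giving N_k = 2 + N_{k-1}.
N_0 = 2
N_1 = 2 + 2 = 4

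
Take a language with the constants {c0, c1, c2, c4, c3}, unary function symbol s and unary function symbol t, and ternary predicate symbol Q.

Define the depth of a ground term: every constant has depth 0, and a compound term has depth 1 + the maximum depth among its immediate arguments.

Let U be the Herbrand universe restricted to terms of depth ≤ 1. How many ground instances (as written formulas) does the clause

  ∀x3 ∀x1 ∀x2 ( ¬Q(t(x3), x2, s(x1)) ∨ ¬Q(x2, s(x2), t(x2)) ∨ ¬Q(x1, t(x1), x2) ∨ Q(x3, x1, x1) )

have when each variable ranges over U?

3375

Ground terms of depth ≤ 1:
  If N_k denotes the number of depth-≤k ground terms, the 5 constants give N_0 = 5, and each function symbol of arity r contributes N_{k-1}^r new terms at level k: N_k = 5 + N_{k-1} + N_{k-1}.
  N_0 = 5
  N_1 = 5 + 5 + 5 = 15
So there are 15 ground terms available for substitution.
The body mentions every one of the 3 quantified variables; since ground terms form a free algebra, no two substitutions collapse to the same formula.
Number of ground instances = 15^3 = 3375.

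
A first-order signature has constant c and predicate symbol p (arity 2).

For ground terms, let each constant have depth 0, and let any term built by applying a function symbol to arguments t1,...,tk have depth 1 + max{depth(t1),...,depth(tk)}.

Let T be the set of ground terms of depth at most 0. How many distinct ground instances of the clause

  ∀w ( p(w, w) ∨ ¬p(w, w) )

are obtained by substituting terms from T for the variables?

1

Ground terms of depth ≤ 0:
  With no function symbols every ground term is a constant, so there is exactly 1 ground term at every depth bound.
  N_0 = 1
So there is exactly 1 ground term available for substitution.
The clause has 1 distinct variable (w), which appears in the body. In the free term algebra distinct substitutions yield syntactically distinct ground instances.
Number of ground instances = 1.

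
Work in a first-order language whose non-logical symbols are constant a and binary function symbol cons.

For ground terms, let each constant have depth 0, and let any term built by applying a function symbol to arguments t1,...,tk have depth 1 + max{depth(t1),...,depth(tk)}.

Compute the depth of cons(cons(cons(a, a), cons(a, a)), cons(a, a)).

depth(cons(a, a)) = 1 + max(0, 0) = 1
depth(cons(cons(a, a), cons(a, a))) = 1 + max(1, 1) = 2
depth(cons(cons(cons(a, a), cons(a, a)), cons(a, a))) = 1 + max(2, 1) = 3

3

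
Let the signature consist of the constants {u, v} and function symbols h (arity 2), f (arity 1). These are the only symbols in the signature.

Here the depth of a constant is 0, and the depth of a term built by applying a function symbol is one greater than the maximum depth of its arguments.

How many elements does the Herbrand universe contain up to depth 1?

8

Write N_k for the number of ground terms of depth ≤ k. A term of depth ≤ k is either a constant or a function symbol applied to arguments of depth ≤ k−1, so N_k = 2 + N_{k-1}^2 + N_{k-1}.
N_0 = 2
N_1 = 2 + 2^2 + 2 = 8
Explicitly: u, v, h(u, u), h(u, v), h(v, u), h(v, v), f(u), f(v).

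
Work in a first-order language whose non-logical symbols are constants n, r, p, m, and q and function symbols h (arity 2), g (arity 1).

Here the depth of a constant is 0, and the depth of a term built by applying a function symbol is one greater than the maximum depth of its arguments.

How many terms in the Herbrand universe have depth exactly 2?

Count level by level. With function symbols h/2, g/1, the terms of depth ≤ k are the 5 constants together with each function applied to depth-≤(k−1) tuples, so N_k = 5 + N_{k-1}^2 + N_{k-1}.
N_0 = 5
N_1 = 5 + 5^2 + 5 = 35
N_2 = 5 + 35^2 + 35 = 1265
Terms of depth exactly 2: N_2 − N_1 = 1265 − 35 = 1230.

1230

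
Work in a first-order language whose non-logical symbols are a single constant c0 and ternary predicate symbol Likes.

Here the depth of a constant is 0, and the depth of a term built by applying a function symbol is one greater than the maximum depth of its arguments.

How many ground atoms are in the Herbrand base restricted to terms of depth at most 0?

First count ground terms of depth ≤ 0.
With no function symbols every ground term is a constant, so there is exactly 1 ground term at every depth bound.
N_0 = 1
So |H| = 1.
Ground atoms are formed by filling each argument slot of a predicate with a term from H, so an r-ary predicate gives |H|^r atoms:
  Likes: 1^3 = 1
Total ground atoms: 1.

1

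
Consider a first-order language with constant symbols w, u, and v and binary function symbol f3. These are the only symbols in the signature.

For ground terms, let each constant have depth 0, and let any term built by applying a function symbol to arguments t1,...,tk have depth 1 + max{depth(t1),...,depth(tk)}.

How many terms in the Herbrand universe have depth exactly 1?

Let N_k count ground terms of depth at most k. Each non-constant term of depth ≤ k is some function symbol applied to depth-≤(k−1) arguments, giving N_k = 3 + N_{k-1}^2.
N_0 = 3
N_1 = 3 + 3^2 = 12
Terms of depth exactly 1: N_1 − N_0 = 12 − 3 = 9.

9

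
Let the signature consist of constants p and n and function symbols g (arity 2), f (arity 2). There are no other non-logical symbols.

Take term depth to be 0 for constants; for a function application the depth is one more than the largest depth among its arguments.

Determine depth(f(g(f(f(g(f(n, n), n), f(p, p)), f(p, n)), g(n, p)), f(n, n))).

depth(f(n, n)) = 1 + max(0, 0) = 1
depth(g(f(n, n), n)) = 1 + max(1, 0) = 2
depth(f(p, p)) = 1 + max(0, 0) = 1
depth(f(g(f(n, n), n), f(p, p))) = 1 + max(2, 1) = 3
depth(f(p, n)) = 1 + max(0, 0) = 1
depth(f(f(g(f(n, n), n), f(p, p)), f(p, n))) = 1 + max(3, 1) = 4
depth(g(n, p)) = 1 + max(0, 0) = 1
depth(g(f(f(g(f(n, n), n), f(p, p)), f(p, n)), g(n, p))) = 1 + max(4, 1) = 5
depth(f(g(f(f(g(f(n, n), n), f(p, p)), f(p, n)), g(n, p)), f(n, n))) = 1 + max(5, 1) = 6

6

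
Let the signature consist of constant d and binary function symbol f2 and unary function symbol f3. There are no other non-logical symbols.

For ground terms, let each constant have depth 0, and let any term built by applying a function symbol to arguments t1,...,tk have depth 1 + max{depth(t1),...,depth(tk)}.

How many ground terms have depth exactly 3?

If N_k denotes the number of depth-≤k ground terms, the 1 constant gives N_0 = 1, and each function symbol of arity r contributes N_{k-1}^r new terms at level k: N_k = 1 + N_{k-1}^2 + N_{k-1}.
N_0 = 1
N_1 = 1 + 1^2 + 1 = 3
N_2 = 1 + 3^2 + 3 = 13
N_3 = 1 + 13^2 + 13 = 183
Terms of depth exactly 3: N_3 − N_2 = 183 − 13 = 170.

170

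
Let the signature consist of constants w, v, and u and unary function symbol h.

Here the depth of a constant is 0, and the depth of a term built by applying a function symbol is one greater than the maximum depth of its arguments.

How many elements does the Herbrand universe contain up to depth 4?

If N_k denotes the number of depth-≤k ground terms, the 3 constants give N_0 = 3, and each function symbol of arity r contributes N_{k-1}^r new terms at level k: N_k = 3 + N_{k-1}.
N_0 = 3
N_1 = 3 + 3 = 6
N_2 = 3 + 6 = 9
N_3 = 3 + 9 = 12
N_4 = 3 + 12 = 15

15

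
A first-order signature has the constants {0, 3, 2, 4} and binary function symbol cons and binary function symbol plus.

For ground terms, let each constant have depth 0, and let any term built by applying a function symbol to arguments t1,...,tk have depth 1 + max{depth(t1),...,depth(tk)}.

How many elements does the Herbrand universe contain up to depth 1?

36

If N_k denotes the number of depth-≤k ground terms, the 4 constants give N_0 = 4, and each function symbol of arity r contributes N_{k-1}^r new terms at level k: N_k = 4 + N_{k-1}^2 + N_{k-1}^2.
N_0 = 4
N_1 = 4 + 4^2 + 4^2 = 36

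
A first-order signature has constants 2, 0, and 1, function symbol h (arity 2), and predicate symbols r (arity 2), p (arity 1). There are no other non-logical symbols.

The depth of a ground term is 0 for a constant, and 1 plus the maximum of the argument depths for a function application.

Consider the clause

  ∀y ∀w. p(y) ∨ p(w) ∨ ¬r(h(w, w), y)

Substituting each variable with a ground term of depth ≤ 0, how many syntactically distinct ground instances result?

Ground terms of depth ≤ 0:
  If N_k denotes the number of depth-≤k ground terms, the 3 constants give N_0 = 3, and each function symbol of arity r contributes N_{k-1}^r new terms at level k: N_k = 3 + N_{k-1}^2.
  N_0 = 3
  Explicitly: 2, 0, 1.
So there are 3 ground terms available for substitution.
The clause has 2 distinct variables (y, w), each appearing in the body. In the free term algebra distinct substitutions yield syntactically distinct ground instances.
Number of ground instances = 3^2 = 9.

9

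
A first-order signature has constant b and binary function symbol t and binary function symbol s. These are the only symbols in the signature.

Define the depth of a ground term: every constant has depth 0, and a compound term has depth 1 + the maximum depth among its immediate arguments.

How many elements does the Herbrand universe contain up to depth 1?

If N_k denotes the number of depth-≤k ground terms, the 1 constant gives N_0 = 1, and each function symbol of arity r contributes N_{k-1}^r new terms at level k: N_k = 1 + N_{k-1}^2 + N_{k-1}^2.
N_0 = 1
N_1 = 1 + 1^2 + 1^2 = 3
Explicitly: b, t(b, b), s(b, b).

3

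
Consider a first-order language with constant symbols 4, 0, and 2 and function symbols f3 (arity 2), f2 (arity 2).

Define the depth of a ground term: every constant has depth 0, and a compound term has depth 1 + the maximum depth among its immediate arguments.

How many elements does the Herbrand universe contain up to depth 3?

Write N_k for the number of ground terms of depth ≤ k. A term of depth ≤ k is either a constant or a function symbol applied to arguments of depth ≤ k−1, so N_k = 3 + N_{k-1}^2 + N_{k-1}^2.
N_0 = 3
N_1 = 3 + 3^2 + 3^2 = 21
N_2 = 3 + 21^2 + 21^2 = 885
N_3 = 3 + 885^2 + 885^2 = 1566453

1566453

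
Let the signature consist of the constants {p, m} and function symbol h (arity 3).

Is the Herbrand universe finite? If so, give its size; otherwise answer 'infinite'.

The signature has at least one function symbol (h, arity 3) and at least one constant (p).
Iterating h gives infinitely many distinct ground terms: p, h(p, p, p), h(h(p, p, p), h(p, p, p), h(p, p, p)), ...
So the Herbrand universe is infinite.

infinite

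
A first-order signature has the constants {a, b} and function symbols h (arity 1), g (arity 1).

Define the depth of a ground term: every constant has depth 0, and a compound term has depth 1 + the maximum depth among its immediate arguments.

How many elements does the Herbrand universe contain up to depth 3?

If N_k denotes the number of depth-≤k ground terms, the 2 constants give N_0 = 2, and each function symbol of arity r contributes N_{k-1}^r new terms at level k: N_k = 2 + N_{k-1} + N_{k-1}.
N_0 = 2
N_1 = 2 + 2 + 2 = 6
N_2 = 2 + 6 + 6 = 14
N_3 = 2 + 14 + 14 = 30

30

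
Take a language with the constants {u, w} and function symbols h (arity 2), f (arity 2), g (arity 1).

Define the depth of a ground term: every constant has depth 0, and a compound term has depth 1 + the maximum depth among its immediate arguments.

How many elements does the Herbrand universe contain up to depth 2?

302

Count level by level. With function symbols h/2, f/2, g/1, the terms of depth ≤ k are the 2 constants together with each function applied to depth-≤(k−1) tuples, so N_k = 2 + N_{k-1}^2 + N_{k-1}^2 + N_{k-1}.
N_0 = 2
N_1 = 2 + 2^2 + 2^2 + 2 = 12
N_2 = 2 + 12^2 + 12^2 + 12 = 302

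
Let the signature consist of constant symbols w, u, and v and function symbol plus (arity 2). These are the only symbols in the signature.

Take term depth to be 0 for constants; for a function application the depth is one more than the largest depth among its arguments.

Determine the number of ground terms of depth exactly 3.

21465

Write N_k for the number of ground terms of depth ≤ k. A term of depth ≤ k is either a constant or a function symbol applied to arguments of depth ≤ k−1, so N_k = 3 + N_{k-1}^2.
N_0 = 3
N_1 = 3 + 3^2 = 12
N_2 = 3 + 12^2 = 147
N_3 = 3 + 147^2 = 21612
Terms of depth exactly 3: N_3 − N_2 = 21612 − 147 = 21465.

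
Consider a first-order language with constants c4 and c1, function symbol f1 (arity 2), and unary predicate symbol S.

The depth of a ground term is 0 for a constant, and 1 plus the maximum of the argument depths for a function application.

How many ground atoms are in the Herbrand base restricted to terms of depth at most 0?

First count ground terms of depth ≤ 0.
If N_k denotes the number of depth-≤k ground terms, the 2 constants give N_0 = 2, and each function symbol of arity r contributes N_{k-1}^r new terms at level k: N_k = 2 + N_{k-1}^2.
N_0 = 2
Explicitly: c4, c1.
So |H| = 2.
A ground atom is a predicate applied to a tuple of terms from H, so the count is the sum over predicates of |H|^arity:
  S: 2
Total ground atoms: 2.

2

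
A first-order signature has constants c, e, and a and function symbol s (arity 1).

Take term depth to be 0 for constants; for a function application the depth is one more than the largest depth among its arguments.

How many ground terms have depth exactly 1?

3

Count level by level. With function symbols s/1, the terms of depth ≤ k are the 3 constants together with each function applied to depth-≤(k−1) tuples, so N_k = 3 + N_{k-1}.
N_0 = 3
N_1 = 3 + 3 = 6
Terms of depth exactly 1: N_1 − N_0 = 6 − 3 = 3.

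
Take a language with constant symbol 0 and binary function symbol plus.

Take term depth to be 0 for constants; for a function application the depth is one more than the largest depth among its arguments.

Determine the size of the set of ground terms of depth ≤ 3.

Let N_k count ground terms of depth at most k. Each non-constant term of depth ≤ k is some function symbol applied to depth-≤(k−1) arguments, giving N_k = 1 + N_{k-1}^2.
N_0 = 1
N_1 = 1 + 1^2 = 2
N_2 = 1 + 2^2 = 5
N_3 = 1 + 5^2 = 26

26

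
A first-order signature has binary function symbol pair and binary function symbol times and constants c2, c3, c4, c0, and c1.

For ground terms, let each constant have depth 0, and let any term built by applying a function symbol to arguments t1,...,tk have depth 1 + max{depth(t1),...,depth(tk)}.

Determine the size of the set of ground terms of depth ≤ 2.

If N_k denotes the number of depth-≤k ground terms, the 5 constants give N_0 = 5, and each function symbol of arity r contributes N_{k-1}^r new terms at level k: N_k = 5 + N_{k-1}^2 + N_{k-1}^2.
N_0 = 5
N_1 = 5 + 5^2 + 5^2 = 55
N_2 = 5 + 55^2 + 55^2 = 6055

6055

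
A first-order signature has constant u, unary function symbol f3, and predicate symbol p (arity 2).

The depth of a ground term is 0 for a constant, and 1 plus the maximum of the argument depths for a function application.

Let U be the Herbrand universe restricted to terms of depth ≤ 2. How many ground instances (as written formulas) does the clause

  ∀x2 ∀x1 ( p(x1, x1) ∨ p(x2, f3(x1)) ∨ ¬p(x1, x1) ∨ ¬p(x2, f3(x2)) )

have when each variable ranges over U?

Ground terms of depth ≤ 2:
  If N_k denotes the number of depth-≤k ground terms, the 1 constant gives N_0 = 1, and each function symbol of arity r contributes N_{k-1}^r new terms at level k: N_k = 1 + N_{k-1}.
  N_0 = 1
  N_1 = 1 + 1 = 2
  N_2 = 1 + 2 = 3
  Explicitly: u, f3(u), f3(f3(u)).
So there are 3 ground terms available for substitution.
Each of x2, x1 ranges independently over the available ground terms, and distinct assignments produce distinct instances.
Number of ground instances = 3^2 = 9.

9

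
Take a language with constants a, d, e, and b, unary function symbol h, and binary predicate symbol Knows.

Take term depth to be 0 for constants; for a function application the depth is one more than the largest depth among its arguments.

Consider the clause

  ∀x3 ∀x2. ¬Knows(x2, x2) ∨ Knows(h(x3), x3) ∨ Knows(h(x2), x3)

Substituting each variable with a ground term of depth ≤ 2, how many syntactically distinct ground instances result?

144

Ground terms of depth ≤ 2:
  Let N_k = |{terms of depth ≤ k}|. Then N_0 = 4 and N_k = 4 + N_{k-1} for k ≥ 1 (one summand per function symbol, arity giving the exponent).
  N_0 = 4
  N_1 = 4 + 4 = 8
  N_2 = 4 + 8 = 12
So there are 12 ground terms available for substitution.
The clause has 2 distinct variables (x3, x2), each appearing in the body. In the free term algebra distinct substitutions yield syntactically distinct ground instances.
Number of ground instances = 12^2 = 144.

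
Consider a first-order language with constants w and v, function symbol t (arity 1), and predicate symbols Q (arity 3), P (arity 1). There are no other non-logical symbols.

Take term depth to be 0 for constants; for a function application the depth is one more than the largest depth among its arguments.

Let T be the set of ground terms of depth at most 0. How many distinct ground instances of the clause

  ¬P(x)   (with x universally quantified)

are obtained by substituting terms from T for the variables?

Ground terms of depth ≤ 0:
  Count level by level. With function symbols t/1, the terms of depth ≤ k are the 2 constants together with each function applied to depth-≤(k−1) tuples, so N_k = 2 + N_{k-1}.
  N_0 = 2
  Explicitly: w, v.
So there are 2 ground terms available for substitution.
There is 1 variable to instantiate (x),  occurring in at least one literal, so different choices give different ground instances.
Number of ground instances = 2.

2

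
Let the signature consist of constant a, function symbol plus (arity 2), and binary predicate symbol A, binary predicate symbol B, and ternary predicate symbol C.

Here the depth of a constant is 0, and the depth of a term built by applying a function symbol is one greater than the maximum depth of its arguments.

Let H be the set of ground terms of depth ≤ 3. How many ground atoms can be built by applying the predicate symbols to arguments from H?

18928

First count ground terms of depth ≤ 3.
If N_k denotes the number of depth-≤k ground terms, the 1 constant gives N_0 = 1, and each function symbol of arity r contributes N_{k-1}^r new terms at level k: N_k = 1 + N_{k-1}^2.
N_0 = 1
N_1 = 1 + 1^2 = 2
N_2 = 1 + 2^2 = 5
N_3 = 1 + 5^2 = 26
So |H| = 26.
Each predicate of arity r yields |H|^r ground atoms (one per choice of an r-tuple from H):
  A: 26^2 = 676;  B: 26^2 = 676;  C: 26^3 = 17576
Total ground atoms: 676 + 676 + 17576 = 18928.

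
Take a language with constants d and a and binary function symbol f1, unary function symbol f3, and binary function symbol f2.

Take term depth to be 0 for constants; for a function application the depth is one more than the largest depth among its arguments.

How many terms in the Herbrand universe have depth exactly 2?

290

If N_k denotes the number of depth-≤k ground terms, the 2 constants give N_0 = 2, and each function symbol of arity r contributes N_{k-1}^r new terms at level k: N_k = 2 + N_{k-1}^2 + N_{k-1} + N_{k-1}^2.
N_0 = 2
N_1 = 2 + 2^2 + 2 + 2^2 = 12
N_2 = 2 + 12^2 + 12 + 12^2 = 302
Terms of depth exactly 2: N_2 − N_1 = 302 − 12 = 290.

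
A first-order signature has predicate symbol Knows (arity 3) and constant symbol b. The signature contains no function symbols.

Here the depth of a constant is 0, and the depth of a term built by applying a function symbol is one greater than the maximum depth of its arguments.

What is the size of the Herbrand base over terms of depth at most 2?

First count ground terms of depth ≤ 2.
With no function symbols every ground term is a constant, so there is exactly 1 ground term at every depth bound.
N_0 = 1
N_1 = 1
N_2 = 1
So |H| = 1.
A ground atom is a predicate applied to a tuple of terms from H, so the count is the sum over predicates of |H|^arity:
  Knows: 1^3 = 1
Total ground atoms: 1.

1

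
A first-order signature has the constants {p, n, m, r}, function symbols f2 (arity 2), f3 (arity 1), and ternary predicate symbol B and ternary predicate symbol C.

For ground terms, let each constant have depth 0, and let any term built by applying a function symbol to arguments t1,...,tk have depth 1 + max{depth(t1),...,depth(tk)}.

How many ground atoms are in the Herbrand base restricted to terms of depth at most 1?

27648

First count ground terms of depth ≤ 1.
Count level by level. With function symbols f2/2, f3/1, the terms of depth ≤ k are the 4 constants together with each function applied to depth-≤(k−1) tuples, so N_k = 4 + N_{k-1}^2 + N_{k-1}.
N_0 = 4
N_1 = 4 + 4^2 + 4 = 24
So |H| = 24.
For each predicate symbol, the number of ground atoms is |H| raised to its arity; summing:
  B: 24^3 = 13824;  C: 24^3 = 13824
Total ground atoms: 13824 + 13824 = 27648.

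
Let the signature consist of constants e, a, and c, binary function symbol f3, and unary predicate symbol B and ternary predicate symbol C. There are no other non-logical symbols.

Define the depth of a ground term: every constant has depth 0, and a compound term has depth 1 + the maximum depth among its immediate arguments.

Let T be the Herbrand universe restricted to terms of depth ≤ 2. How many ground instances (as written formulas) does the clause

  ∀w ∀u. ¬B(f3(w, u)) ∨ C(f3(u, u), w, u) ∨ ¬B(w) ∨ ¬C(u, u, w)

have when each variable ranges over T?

21609

Ground terms of depth ≤ 2:
  Let N_k count ground terms of depth at most k. Each non-constant term of depth ≤ k is some function symbol applied to depth-≤(k−1) arguments, giving N_k = 3 + N_{k-1}^2.
  N_0 = 3
  N_1 = 3 + 3^2 = 12
  N_2 = 3 + 12^2 = 147
So there are 147 ground terms available for substitution.
The clause has 2 distinct variables (w, u), each appearing in the body. In the free term algebra distinct substitutions yield syntactically distinct ground instances.
Number of ground instances = 147^2 = 21609.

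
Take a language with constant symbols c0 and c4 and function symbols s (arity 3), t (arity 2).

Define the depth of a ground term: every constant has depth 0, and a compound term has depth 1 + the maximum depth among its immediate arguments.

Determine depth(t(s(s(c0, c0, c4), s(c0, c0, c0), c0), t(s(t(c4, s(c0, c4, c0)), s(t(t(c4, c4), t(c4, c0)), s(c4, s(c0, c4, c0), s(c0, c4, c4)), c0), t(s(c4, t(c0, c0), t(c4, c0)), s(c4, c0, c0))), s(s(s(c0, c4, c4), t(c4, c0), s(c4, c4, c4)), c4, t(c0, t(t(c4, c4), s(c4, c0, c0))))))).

6

depth(s(c0, c0, c4)) = 1 + max(0, 0, 0) = 1
depth(s(c0, c0, c0)) = 1 + max(0, 0, 0) = 1
depth(s(s(c0, c0, c4), s(c0, c0, c0), c0)) = 1 + max(1, 1, 0) = 2
depth(s(c0, c4, c0)) = 1 + max(0, 0, 0) = 1
depth(t(c4, s(c0, c4, c0))) = 1 + max(0, 1) = 2
depth(t(c4, c4)) = 1 + max(0, 0) = 1
depth(t(c4, c0)) = 1 + max(0, 0) = 1
depth(t(t(c4, c4), t(c4, c0))) = 1 + max(1, 1) = 2
depth(s(c0, c4, c4)) = 1 + max(0, 0, 0) = 1
depth(s(c4, s(c0, c4, c0), s(c0, c4, c4))) = 1 + max(0, 1, 1) = 2
depth(s(t(t(c4, c4), t(c4, c0)), s(c4, s(c0, c4, c0), s(c0, c4, c4)), c0)) = 1 + max(2, 2, 0) = 3
depth(t(c0, c0)) = 1 + max(0, 0) = 1
depth(s(c4, t(c0, c0), t(c4, c0))) = 1 + max(0, 1, 1) = 2
depth(s(c4, c0, c0)) = 1 + max(0, 0, 0) = 1
depth(t(s(c4, t(c0, c0), t(c4, c0)), s(c4, c0, c0))) = 1 + max(2, 1) = 3
depth(s(t(c4, s(c0, c4, c0)), s(t(t(c4, c4), t(c4, c0)), s(c4, s(c0, c4, c0), s(c0, c4, c4)), c0), t(s(c4, t(c0, c0), t(c4, c0)), s(c4, c0, c0)))) = 1 + max(2, 3, 3) = 4
depth(s(c4, c4, c4)) = 1 + max(0, 0, 0) = 1
depth(s(s(c0, c4, c4), t(c4, c0), s(c4, c4, c4))) = 1 + max(1, 1, 1) = 2
depth(t(t(c4, c4), s(c4, c0, c0))) = 1 + max(1, 1) = 2
depth(t(c0, t(t(c4, c4), s(c4, c0, c0)))) = 1 + max(0, 2) = 3
depth(s(s(s(c0, c4, c4), t(c4, c0), s(c4, c4, c4)), c4, t(c0, t(t(c4, c4), s(c4, c0, c0))))) = 1 + max(2, 0, 3) = 4
depth(t(s(t(c4, s(c0, c4, c0)), s(t(t(c4, c4), t(c4, c0)), s(c4, s(c0, c4, c0), s(c0, c4, c4)), c0), t(s(c4, t(c0, c0), t(c4, c0)), s(c4, c0, c0))), s(s(s(c0, c4, c4), t(c4, c0), s(c4, c4, c4)), c4, t(c0, t(t(c4, c4), s(c4, c0, c0)))))) = 1 + max(4, 4) = 5
depth(t(s(s(c0, c0, c4), s(c0, c0, c0), c0), t(s(t(c4, s(c0, c4, c0)), s(t(t(c4, c4), t(c4, c0)), s(c4, s(c0, c4, c0), s(c0, c4, c4)), c0), t(s(c4, t(c0, c0), t(c4, c0)), s(c4, c0, c0))), s(s(s(c0, c4, c4), t(c4, c0), s(c4, c4, c4)), c4, t(c0, t(t(c4, c4), s(c4, c0, c0))))))) = 1 + max(2, 5) = 6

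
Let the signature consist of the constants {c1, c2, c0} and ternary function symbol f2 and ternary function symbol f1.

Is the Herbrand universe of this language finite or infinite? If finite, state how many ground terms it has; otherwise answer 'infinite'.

The signature has at least one function symbol (f2, arity 3) and at least one constant (c1).
Iterating f2 gives infinitely many distinct ground terms: c1, f2(c1, c1, c1), f2(f2(c1, c1, c1), f2(c1, c1, c1), f2(c1, c1, c1)), ...
So the Herbrand universe is infinite.

infinite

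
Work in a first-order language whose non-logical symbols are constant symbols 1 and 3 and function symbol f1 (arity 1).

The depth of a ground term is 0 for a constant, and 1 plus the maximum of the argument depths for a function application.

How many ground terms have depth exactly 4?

2

Let N_k = |{terms of depth ≤ k}|. Then N_0 = 2 and N_k = 2 + N_{k-1} for k ≥ 1 (one summand per function symbol, arity giving the exponent).
N_0 = 2
N_1 = 2 + 2 = 4
N_2 = 2 + 4 = 6
N_3 = 2 + 6 = 8
N_4 = 2 + 8 = 10
Terms of depth exactly 4: N_4 − N_3 = 10 − 8 = 2.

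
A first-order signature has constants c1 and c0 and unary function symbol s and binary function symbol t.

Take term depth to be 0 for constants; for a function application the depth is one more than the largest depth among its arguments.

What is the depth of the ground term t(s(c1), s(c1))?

depth(s(c1)) = 1 + depth(c1) = 1 + 0 = 1
depth(t(s(c1), s(c1))) = 1 + max(1, 1) = 2

2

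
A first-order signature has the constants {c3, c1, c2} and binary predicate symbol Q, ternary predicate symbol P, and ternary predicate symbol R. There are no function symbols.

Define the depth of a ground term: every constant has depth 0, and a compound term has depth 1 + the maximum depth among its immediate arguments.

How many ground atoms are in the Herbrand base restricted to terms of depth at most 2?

63

First count ground terms of depth ≤ 2.
With no function symbols every ground term is a constant, so there are exactly 3 ground terms at every depth bound.
N_0 = 3
N_1 = 3
N_2 = 3
So |H| = 3.
Ground atoms are formed by filling each argument slot of a predicate with a term from H, so an r-ary predicate gives |H|^r atoms:
  Q: 3^2 = 9;  P: 3^3 = 27;  R: 3^3 = 27
Total ground atoms: 9 + 27 + 27 = 63.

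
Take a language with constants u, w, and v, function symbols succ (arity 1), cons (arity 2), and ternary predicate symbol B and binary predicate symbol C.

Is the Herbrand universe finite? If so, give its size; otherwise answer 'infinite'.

infinite

The signature has at least one function symbol (succ, arity 1) and at least one constant (u).
Iterating succ gives infinitely many distinct ground terms: u, succ(u), succ(succ(u)), ...
So the Herbrand universe is infinite.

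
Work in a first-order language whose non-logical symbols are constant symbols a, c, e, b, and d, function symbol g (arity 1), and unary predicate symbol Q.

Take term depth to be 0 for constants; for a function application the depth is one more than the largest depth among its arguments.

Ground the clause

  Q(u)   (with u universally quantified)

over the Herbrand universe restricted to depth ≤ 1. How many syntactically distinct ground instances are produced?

10

Ground terms of depth ≤ 1:
  Write N_k for the number of ground terms of depth ≤ k. A term of depth ≤ k is either a constant or a function symbol applied to arguments of depth ≤ k−1, so N_k = 5 + N_{k-1}.
  N_0 = 5
  N_1 = 5 + 5 = 10
So there are 10 ground terms available for substitution.
There is 1 variable to instantiate (u),  occurring in at least one literal, so different choices give different ground instances.
Number of ground instances = 10.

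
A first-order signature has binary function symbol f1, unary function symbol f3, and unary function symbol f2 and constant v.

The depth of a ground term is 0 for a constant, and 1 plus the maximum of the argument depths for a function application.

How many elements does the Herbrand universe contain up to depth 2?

Write N_k for the number of ground terms of depth ≤ k. A term of depth ≤ k is either a constant or a function symbol applied to arguments of depth ≤ k−1, so N_k = 1 + N_{k-1}^2 + N_{k-1} + N_{k-1}.
N_0 = 1
N_1 = 1 + 1^2 + 1 + 1 = 4
N_2 = 1 + 4^2 + 4 + 4 = 25

25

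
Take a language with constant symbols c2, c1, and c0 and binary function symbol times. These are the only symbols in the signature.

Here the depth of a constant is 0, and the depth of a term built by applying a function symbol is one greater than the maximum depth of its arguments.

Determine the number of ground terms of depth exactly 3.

Write N_k for the number of ground terms of depth ≤ k. A term of depth ≤ k is either a constant or a function symbol applied to arguments of depth ≤ k−1, so N_k = 3 + N_{k-1}^2.
N_0 = 3
N_1 = 3 + 3^2 = 12
N_2 = 3 + 12^2 = 147
N_3 = 3 + 147^2 = 21612
Terms of depth exactly 3: N_3 − N_2 = 21612 − 147 = 21465.

21465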